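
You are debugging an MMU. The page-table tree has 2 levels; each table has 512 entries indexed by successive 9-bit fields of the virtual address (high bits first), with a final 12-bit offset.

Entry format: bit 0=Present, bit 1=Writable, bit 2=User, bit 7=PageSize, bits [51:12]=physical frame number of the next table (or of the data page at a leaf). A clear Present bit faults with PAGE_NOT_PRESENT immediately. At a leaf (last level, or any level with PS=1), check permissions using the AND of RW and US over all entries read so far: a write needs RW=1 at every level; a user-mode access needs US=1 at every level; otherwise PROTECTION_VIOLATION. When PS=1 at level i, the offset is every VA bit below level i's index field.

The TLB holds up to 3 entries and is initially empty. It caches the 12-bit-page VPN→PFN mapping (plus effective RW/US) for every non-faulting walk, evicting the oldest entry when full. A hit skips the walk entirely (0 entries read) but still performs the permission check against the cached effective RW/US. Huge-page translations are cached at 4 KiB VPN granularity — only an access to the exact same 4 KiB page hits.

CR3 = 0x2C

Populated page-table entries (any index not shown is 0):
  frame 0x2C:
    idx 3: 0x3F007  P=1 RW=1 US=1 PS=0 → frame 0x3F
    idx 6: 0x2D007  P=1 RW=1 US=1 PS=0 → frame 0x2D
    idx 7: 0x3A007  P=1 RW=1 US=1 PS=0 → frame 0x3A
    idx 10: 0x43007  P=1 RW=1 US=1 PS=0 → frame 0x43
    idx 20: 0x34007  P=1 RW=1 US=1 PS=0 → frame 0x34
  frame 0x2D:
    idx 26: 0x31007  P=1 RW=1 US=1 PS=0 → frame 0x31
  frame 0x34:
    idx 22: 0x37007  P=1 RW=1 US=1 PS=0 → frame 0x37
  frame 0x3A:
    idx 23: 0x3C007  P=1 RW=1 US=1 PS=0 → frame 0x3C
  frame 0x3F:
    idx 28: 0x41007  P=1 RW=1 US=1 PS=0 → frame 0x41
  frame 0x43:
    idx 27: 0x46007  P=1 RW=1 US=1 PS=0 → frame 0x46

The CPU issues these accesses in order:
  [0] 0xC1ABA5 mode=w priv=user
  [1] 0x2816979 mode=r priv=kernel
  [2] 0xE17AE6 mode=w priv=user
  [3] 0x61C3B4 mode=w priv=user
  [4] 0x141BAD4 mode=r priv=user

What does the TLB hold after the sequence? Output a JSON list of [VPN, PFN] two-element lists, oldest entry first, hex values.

Walk each access:
#0 VA=0xC1ABA5 (w,user):
  L0 @0x2C[6] → 0x2D007  P=1,RW=1,US=1,PS=0
  L1 @0x2D[26] → 0x31007  P=1,RW=1,US=1,PS=0
  → PA=0x31BA5  (2 entries read)
#1 VA=0x2816979 (r,kernel):
  L0 @0x2C[20] → 0x34007  P=1,RW=1,US=1,PS=0
  L1 @0x34[22] → 0x37007  P=1,RW=1,US=1,PS=0
  → PA=0x37979  (2 entries read)
#2 VA=0xE17AE6 (w,user):
  L0 @0x2C[7] → 0x3A007  P=1,RW=1,US=1,PS=0
  L1 @0x3A[23] → 0x3C007  P=1,RW=1,US=1,PS=0
  → PA=0x3CAE6  (2 entries read)
#3 VA=0x61C3B4 (w,user):
  L0 @0x2C[3] → 0x3F007  P=1,RW=1,US=1,PS=0
  L1 @0x3F[28] → 0x41007  P=1,RW=1,US=1,PS=0
  → PA=0x413B4  (2 entries read)
#4 VA=0x141BAD4 (r,user):
  L0 @0x2C[10] → 0x43007  P=1,RW=1,US=1,PS=0
  L1 @0x43[27] → 0x46007  P=1,RW=1,US=1,PS=0
  → PA=0x46AD4  (2 entries read)

TLB: [["0xE17", "0x3C"], ["0x61C", "0x41"], ["0x141B", "0x46"]]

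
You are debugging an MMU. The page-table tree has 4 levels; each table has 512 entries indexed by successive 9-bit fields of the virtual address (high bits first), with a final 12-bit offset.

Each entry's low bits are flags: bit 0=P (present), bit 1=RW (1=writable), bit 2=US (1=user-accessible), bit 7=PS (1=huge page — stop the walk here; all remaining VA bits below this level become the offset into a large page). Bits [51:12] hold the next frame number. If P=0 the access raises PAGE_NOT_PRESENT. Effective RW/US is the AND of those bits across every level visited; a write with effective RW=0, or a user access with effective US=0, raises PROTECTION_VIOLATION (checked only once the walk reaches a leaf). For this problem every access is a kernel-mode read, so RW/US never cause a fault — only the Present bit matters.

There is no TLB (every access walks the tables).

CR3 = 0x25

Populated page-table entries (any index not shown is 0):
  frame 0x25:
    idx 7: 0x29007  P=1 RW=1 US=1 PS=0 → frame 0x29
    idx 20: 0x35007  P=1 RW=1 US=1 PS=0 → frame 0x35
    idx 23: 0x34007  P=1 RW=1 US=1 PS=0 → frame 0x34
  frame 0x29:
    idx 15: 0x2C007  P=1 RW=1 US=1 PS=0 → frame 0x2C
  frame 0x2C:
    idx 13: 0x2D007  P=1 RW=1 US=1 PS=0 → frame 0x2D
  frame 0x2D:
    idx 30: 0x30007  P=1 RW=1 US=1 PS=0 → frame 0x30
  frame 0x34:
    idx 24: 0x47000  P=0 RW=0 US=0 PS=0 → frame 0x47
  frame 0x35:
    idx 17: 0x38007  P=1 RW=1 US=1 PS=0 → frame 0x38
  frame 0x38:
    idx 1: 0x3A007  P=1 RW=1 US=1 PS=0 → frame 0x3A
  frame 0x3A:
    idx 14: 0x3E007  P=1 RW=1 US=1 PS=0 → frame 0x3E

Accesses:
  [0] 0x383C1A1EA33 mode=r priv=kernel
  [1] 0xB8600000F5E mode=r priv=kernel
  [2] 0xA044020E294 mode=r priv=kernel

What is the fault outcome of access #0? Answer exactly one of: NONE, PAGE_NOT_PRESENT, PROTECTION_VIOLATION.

Walk each access:
#0 VA=0x383C1A1EA33 (r,kernel):
  [0] read 0x25 idx=7: raw=0x29007 flags P=1 W=1 U=1 S=0
  [1] read 0x29 idx=15: raw=0x2C007 flags P=1 W=1 U=1 S=0
  [2] read 0x2C idx=13: raw=0x2D007 flags P=1 W=1 U=1 S=0
  [3] read 0x2D idx=30: raw=0x30007 flags P=1 W=1 U=1 S=0
  → PA=0x30A33  (4 entries read)
#1 VA=0xB8600000F5E (r,kernel):
  [0] read 0x25 idx=23: raw=0x34007 flags P=1 W=1 U=1 S=0
  [1] read 0x34 idx=24: raw=0x47000 flags P=0 W=0 U=0 S=0
  ⇒ fault: PAGE_NOT_PRESENT  — 2 lookups
#2 VA=0xA044020E294 (r,kernel):
  [0] read 0x25 idx=20: raw=0x35007 flags P=1 W=1 U=1 S=0
  [1] read 0x35 idx=17: raw=0x38007 flags P=1 W=1 U=1 S=0
  [2] read 0x38 idx=1: raw=0x3A007 flags P=1 W=1 U=1 S=0
  [3] read 0x3A idx=14: raw=0x3E007 flags P=1 W=1 U=1 S=0
  → PA=0x3E294  (4 entries read)

Access #0 fault: NONE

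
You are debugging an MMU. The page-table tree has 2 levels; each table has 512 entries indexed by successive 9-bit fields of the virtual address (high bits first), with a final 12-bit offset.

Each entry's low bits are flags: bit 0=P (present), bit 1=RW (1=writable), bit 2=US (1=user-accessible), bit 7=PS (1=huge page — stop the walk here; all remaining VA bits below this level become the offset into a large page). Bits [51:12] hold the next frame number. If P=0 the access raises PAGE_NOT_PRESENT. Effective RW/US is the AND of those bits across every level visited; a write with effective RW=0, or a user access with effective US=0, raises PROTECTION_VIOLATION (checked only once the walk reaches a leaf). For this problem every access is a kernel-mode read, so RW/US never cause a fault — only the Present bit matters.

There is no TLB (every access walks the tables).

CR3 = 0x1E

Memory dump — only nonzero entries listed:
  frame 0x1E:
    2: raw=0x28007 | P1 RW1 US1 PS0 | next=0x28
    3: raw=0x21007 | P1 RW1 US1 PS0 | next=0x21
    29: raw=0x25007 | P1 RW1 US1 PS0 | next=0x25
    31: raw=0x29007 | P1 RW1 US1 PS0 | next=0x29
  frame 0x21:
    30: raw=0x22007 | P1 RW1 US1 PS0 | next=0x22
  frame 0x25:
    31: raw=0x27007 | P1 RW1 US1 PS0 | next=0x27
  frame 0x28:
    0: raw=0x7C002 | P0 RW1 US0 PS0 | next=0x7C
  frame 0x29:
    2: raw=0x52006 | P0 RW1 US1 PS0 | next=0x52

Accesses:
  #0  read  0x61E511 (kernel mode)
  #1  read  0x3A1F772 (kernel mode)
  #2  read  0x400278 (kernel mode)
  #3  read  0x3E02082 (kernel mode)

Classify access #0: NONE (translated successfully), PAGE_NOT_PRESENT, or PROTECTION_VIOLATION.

Walk each access:
#0 VA=0x61E511 (r,kernel):
  lvl0: tbl 0x1E, slot 3 ⇒ 0x21007 (P1/RW1/US1/PS0)
  lvl1: tbl 0x21, slot 30 ⇒ 0x22007 (P1/RW1/US1/PS0)
  → PA=0x22511  (2 entries read)
#1 VA=0x3A1F772 (r,kernel):
  lvl0: tbl 0x1E, slot 29 ⇒ 0x25007 (P1/RW1/US1/PS0)
  lvl1: tbl 0x25, slot 31 ⇒ 0x27007 (P1/RW1/US1/PS0)
  → PA=0x27772  (2 entries read)
#2 VA=0x400278 (r,kernel):
  lvl0: tbl 0x1E, slot 2 ⇒ 0x28007 (P1/RW1/US1/PS0)
  lvl1: tbl 0x28, slot 0 ⇒ 0x7C002 (P0/RW1/US0/PS0)
  → PAGE_NOT_PRESENT  (2 entries read)
#3 VA=0x3E02082 (r,kernel):
  lvl0: tbl 0x1E, slot 31 ⇒ 0x29007 (P1/RW1/US1/PS0)
  lvl1: tbl 0x29, slot 2 ⇒ 0x52006 (P0/RW1/US1/PS0)
  → PAGE_NOT_PRESENT  (2 entries read)

Access #0 fault: NONE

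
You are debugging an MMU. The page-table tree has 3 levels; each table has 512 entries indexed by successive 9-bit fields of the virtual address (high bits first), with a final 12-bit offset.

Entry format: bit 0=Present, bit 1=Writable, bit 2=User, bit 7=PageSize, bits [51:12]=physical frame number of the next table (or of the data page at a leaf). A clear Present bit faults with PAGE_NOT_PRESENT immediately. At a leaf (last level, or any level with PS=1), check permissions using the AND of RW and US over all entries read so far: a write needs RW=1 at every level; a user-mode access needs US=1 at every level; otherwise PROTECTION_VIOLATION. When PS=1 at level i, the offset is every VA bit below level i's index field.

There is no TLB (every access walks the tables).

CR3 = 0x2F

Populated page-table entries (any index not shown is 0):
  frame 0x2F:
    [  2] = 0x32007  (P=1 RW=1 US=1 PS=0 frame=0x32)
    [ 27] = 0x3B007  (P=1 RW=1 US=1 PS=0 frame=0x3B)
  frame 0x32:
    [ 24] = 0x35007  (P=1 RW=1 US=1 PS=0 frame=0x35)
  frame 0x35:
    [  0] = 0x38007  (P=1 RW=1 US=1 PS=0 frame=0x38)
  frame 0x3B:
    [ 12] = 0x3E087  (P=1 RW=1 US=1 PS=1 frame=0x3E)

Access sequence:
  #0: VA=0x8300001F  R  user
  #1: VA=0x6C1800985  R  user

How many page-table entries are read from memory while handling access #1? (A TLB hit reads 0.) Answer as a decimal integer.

Walk each access:
#0 VA=0x8300001F (r,user):
  [0] read 0x2F idx=2: raw=0x32007 flags P=1 W=1 U=1 S=0
  [1] read 0x32 idx=24: raw=0x35007 flags P=1 W=1 U=1 S=0
  [2] read 0x35 idx=0: raw=0x38007 flags P=1 W=1 U=1 S=0
  ⇒ phys 0x3801F  [3 reads]
#1 VA=0x6C1800985 (r,user):
  [0] read 0x2F idx=27: raw=0x3B007 flags P=1 W=1 U=1 S=0
  [1] read 0x3B idx=12: raw=0x3E087 flags P=1 W=1 U=1 S=1
  ⇒ phys 0x3E985 (huge @L1)  [2 reads]

Entries read for #1: 2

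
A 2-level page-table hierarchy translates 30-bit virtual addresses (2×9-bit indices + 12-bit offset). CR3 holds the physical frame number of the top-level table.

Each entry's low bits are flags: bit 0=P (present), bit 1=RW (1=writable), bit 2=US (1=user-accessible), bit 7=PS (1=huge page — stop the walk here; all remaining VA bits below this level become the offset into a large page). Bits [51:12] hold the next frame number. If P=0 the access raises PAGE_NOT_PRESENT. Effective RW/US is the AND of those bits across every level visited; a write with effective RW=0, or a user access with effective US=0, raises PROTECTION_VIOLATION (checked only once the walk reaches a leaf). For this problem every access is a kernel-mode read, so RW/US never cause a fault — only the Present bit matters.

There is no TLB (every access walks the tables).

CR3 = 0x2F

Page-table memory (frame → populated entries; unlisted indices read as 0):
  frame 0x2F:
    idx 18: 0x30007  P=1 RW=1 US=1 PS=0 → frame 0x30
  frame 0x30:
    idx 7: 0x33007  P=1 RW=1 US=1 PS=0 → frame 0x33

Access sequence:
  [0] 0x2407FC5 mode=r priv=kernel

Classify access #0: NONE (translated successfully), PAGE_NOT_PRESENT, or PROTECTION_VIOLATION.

Walk each access:
#0 VA=0x2407FC5 (r,kernel):
  lvl0: tbl 0x2F, slot 18 ⇒ 0x30007 (P1/RW1/US1/PS0)
  lvl1: tbl 0x30, slot 7 ⇒ 0x33007 (P1/RW1/US1/PS0)
  ⇒ phys 0x33FC5  [2 reads]

Access #0 fault: NONE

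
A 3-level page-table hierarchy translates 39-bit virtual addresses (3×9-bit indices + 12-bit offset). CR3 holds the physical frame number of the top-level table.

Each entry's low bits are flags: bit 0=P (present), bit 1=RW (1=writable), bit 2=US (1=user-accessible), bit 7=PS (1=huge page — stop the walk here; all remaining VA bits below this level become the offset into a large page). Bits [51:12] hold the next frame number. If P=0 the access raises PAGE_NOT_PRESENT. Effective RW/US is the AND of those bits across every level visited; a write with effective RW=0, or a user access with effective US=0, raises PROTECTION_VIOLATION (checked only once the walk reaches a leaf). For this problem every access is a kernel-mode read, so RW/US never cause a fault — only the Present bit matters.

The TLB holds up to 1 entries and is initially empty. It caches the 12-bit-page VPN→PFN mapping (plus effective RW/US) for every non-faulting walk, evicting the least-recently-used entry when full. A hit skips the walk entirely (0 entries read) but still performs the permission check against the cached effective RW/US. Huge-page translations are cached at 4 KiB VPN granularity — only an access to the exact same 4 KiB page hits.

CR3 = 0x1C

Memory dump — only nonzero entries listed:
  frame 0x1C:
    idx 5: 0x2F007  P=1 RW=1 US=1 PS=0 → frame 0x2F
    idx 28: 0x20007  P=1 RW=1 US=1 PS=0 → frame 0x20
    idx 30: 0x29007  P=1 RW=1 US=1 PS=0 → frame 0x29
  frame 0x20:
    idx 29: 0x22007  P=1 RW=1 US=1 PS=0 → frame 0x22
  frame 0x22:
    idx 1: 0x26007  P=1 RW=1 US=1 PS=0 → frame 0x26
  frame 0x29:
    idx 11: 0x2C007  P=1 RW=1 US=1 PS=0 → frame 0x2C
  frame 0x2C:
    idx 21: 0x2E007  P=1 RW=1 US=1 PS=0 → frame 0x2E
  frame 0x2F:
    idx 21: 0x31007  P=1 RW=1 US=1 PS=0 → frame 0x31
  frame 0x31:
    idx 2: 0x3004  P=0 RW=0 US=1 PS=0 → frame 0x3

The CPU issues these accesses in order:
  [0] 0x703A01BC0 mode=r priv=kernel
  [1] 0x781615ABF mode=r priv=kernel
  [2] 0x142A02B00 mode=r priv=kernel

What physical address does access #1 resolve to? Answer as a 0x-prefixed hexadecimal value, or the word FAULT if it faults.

Trace:
#0 VA=0x703A01BC0 (r,kernel):
  [0] read 0x1C idx=28: raw=0x20007 flags P=1 W=1 U=1 S=0
  [1] read 0x20 idx=29: raw=0x22007 flags P=1 W=1 U=1 S=0
  [2] read 0x22 idx=1: raw=0x26007 flags P=1 W=1 U=1 S=0
  ⇒ phys 0x26BC0  [3 reads]
#1 VA=0x781615ABF (r,kernel):
  [0] read 0x1C idx=30: raw=0x29007 flags P=1 W=1 U=1 S=0
  [1] read 0x29 idx=11: raw=0x2C007 flags P=1 W=1 U=1 S=0
  [2] read 0x2C idx=21: raw=0x2E007 flags P=1 W=1 U=1 S=0
  ⇒ phys 0x2EABF  [3 reads]
#2 VA=0x142A02B00 (r,kernel):
  [0] read 0x1C idx=5: raw=0x2F007 flags P=1 W=1 U=1 S=0
  [1] read 0x2F idx=21: raw=0x31007 flags P=1 W=1 U=1 S=0
  [2] read 0x31 idx=2: raw=0x3004 flags P=0 W=0 U=1 S=0
  → PAGE_NOT_PRESENT  (3 entries read)

Access #1 PA: 0x2EABF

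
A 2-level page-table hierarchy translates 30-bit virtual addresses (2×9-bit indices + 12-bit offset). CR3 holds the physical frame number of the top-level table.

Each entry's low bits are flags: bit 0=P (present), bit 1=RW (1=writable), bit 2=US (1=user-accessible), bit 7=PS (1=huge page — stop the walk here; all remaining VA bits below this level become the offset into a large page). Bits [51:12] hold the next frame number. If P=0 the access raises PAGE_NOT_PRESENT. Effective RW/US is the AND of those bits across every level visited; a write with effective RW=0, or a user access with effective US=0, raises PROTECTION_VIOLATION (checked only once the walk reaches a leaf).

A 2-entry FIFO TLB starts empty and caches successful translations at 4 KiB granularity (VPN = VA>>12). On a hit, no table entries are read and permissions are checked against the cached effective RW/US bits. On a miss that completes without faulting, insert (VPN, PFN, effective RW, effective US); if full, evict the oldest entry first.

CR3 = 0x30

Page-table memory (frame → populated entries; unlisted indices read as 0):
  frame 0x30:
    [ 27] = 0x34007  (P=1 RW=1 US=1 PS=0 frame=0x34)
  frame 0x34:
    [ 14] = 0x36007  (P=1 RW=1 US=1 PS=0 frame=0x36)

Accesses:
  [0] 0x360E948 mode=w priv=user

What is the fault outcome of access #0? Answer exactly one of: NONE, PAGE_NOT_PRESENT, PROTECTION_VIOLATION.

Per-access translation:
#0 VA=0x360E948 (w,user):
  L0: frame=0x30 idx=27 entry=0x34007 [P=1 RW=1 US=1 PS=0]
  L1: frame=0x34 idx=14 entry=0x36007 [P=1 RW=1 US=1 PS=0]
  → PA=0x36948  (2 entries read)

Access #0 fault: NONE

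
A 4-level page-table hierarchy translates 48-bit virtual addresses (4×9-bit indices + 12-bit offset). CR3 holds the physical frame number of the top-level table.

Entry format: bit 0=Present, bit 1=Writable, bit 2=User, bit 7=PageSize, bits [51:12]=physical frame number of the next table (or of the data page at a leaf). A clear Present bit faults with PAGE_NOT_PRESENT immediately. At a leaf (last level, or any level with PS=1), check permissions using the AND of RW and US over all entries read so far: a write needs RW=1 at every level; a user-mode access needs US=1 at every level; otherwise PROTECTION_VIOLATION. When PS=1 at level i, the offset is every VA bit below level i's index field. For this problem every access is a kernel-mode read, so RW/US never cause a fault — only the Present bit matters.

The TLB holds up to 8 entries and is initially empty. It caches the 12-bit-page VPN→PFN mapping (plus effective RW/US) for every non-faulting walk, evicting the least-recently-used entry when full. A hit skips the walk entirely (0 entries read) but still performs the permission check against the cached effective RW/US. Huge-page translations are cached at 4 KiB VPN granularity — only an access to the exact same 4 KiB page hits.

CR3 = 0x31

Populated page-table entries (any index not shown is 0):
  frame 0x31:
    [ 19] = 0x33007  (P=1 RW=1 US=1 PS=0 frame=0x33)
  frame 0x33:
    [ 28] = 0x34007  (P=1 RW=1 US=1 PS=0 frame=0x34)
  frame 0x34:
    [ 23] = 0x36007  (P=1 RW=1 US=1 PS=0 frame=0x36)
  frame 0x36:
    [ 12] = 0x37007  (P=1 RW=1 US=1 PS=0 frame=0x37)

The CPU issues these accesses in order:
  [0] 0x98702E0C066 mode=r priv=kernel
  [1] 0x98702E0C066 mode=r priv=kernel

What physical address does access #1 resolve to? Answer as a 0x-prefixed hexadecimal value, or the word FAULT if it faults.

Walk each access:
#0 VA=0x98702E0C066 (r,kernel):
  lvl0: tbl 0x31, slot 19 ⇒ 0x33007 (P1/RW1/US1/PS0)
  lvl1: tbl 0x33, slot 28 ⇒ 0x34007 (P1/RW1/US1/PS0)
  lvl2: tbl 0x34, slot 23 ⇒ 0x36007 (P1/RW1/US1/PS0)
  lvl3: tbl 0x36, slot 12 ⇒ 0x37007 (P1/RW1/US1/PS0)
  → PA=0x37066  (4 entries read)
#1 VA=0x98702E0C066 (r,kernel):
  TLB hit vpn=0x98702E0C → PA=0x37066

Access #1 PA: 0x37066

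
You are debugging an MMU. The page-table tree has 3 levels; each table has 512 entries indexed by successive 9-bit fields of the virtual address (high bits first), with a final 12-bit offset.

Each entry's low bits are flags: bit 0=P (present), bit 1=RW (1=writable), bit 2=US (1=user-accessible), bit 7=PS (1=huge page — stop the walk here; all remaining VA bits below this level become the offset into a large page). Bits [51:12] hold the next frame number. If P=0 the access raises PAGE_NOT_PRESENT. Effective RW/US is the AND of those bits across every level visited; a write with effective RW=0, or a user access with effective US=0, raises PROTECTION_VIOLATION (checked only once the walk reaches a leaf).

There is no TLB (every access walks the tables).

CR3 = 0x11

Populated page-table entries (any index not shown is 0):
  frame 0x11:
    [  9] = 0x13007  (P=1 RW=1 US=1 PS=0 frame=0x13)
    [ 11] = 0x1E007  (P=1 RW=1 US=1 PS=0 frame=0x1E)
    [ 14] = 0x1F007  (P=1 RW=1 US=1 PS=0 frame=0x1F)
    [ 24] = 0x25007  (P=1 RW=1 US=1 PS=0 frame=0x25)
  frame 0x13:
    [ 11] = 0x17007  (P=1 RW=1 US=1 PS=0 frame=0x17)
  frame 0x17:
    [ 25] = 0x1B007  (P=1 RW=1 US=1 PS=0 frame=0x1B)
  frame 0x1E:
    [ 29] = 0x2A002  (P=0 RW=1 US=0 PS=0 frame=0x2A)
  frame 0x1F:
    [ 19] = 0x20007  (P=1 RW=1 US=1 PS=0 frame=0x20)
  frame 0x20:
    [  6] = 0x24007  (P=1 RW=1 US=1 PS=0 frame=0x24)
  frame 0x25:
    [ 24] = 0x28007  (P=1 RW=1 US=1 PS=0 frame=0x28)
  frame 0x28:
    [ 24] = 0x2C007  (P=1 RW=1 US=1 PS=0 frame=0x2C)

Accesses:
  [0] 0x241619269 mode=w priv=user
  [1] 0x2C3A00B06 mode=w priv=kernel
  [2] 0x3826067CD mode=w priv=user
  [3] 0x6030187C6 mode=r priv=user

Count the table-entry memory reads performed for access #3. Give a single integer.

Walk each access:
#0 VA=0x241619269 (w,user):
  L0 @0x11[9] → 0x13007  P=1,RW=1,US=1,PS=0
  L1 @0x13[11] → 0x17007  P=1,RW=1,US=1,PS=0
  L2 @0x17[25] → 0x1B007  P=1,RW=1,US=1,PS=0
  ✓ 0x1B269  — 3 lookups
#1 VA=0x2C3A00B06 (w,kernel):
  L0 @0x11[11] → 0x1E007  P=1,RW=1,US=1,PS=0
  L1 @0x1E[29] → 0x2A002  P=0,RW=1,US=0,PS=0
  ✗ PAGE_NOT_PRESENT  [2 reads]
#2 VA=0x3826067CD (w,user):
  L0 @0x11[14] → 0x1F007  P=1,RW=1,US=1,PS=0
  L1 @0x1F[19] → 0x20007  P=1,RW=1,US=1,PS=0
  L2 @0x20[6] → 0x24007  P=1,RW=1,US=1,PS=0
  ✓ 0x247CD  — 3 lookups
#3 VA=0x6030187C6 (r,user):
  L0 @0x11[24] → 0x25007  P=1,RW=1,US=1,PS=0
  L1 @0x25[24] → 0x28007  P=1,RW=1,US=1,PS=0
  L2 @0x28[24] → 0x2C007  P=1,RW=1,US=1,PS=0
  ✓ 0x2C7C6  — 3 lookups

Entries read for #3: 3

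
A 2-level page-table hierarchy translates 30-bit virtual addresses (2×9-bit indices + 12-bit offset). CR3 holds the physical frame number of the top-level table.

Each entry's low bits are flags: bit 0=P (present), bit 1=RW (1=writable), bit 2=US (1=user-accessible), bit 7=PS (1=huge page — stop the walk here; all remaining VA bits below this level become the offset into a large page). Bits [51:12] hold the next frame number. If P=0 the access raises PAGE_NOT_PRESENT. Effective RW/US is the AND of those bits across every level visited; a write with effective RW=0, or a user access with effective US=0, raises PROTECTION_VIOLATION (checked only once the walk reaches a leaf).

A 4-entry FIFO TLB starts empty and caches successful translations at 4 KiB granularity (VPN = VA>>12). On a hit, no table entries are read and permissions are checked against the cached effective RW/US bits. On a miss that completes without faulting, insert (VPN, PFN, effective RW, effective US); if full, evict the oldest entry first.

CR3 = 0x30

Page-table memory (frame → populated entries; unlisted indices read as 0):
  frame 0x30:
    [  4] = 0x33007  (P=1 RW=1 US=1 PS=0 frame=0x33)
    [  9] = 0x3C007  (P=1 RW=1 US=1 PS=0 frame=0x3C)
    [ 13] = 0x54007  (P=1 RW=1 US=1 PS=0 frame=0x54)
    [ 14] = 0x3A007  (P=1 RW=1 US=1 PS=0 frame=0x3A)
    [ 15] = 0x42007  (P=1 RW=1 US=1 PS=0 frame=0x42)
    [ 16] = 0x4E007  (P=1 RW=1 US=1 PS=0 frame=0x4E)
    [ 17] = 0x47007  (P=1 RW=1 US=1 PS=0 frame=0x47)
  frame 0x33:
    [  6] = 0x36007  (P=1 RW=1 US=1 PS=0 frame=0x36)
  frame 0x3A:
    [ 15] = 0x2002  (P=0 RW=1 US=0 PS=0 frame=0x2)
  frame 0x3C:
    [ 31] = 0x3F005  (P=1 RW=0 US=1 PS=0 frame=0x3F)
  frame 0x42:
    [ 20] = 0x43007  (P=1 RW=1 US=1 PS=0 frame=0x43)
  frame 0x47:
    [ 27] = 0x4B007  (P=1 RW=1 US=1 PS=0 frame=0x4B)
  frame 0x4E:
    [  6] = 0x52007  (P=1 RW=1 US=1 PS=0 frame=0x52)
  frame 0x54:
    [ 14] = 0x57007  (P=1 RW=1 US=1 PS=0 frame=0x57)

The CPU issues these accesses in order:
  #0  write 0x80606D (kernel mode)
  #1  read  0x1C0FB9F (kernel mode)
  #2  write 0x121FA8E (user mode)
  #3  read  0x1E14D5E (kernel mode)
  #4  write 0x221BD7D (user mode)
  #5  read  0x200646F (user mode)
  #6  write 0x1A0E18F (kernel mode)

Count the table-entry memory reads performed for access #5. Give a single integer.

Trace:
#0 VA=0x80606D (w,kernel):
  lvl0: tbl 0x30, slot 4 ⇒ 0x33007 (P1/RW1/US1/PS0)
  lvl1: tbl 0x33, slot 6 ⇒ 0x36007 (P1/RW1/US1/PS0)
  ✓ 0x3606D  — 2 lookups
#1 VA=0x1C0FB9F (r,kernel):
  lvl0: tbl 0x30, slot 14 ⇒ 0x3A007 (P1/RW1/US1/PS0)
  lvl1: tbl 0x3A, slot 15 ⇒ 0x2002 (P0/RW1/US0/PS0)
  ✗ PAGE_NOT_PRESENT  [2 reads]
#2 VA=0x121FA8E (w,user):
  lvl0: tbl 0x30, slot 9 ⇒ 0x3C007 (P1/RW1/US1/PS0)
  lvl1: tbl 0x3C, slot 31 ⇒ 0x3F005 (P1/RW0/US1/PS0)
  ✗ PROTECTION_VIOLATION  [2 reads]
#3 VA=0x1E14D5E (r,kernel):
  lvl0: tbl 0x30, slot 15 ⇒ 0x42007 (P1/RW1/US1/PS0)
  lvl1: tbl 0x42, slot 20 ⇒ 0x43007 (P1/RW1/US1/PS0)
  ✓ 0x43D5E  — 2 lookups
#4 VA=0x221BD7D (w,user):
  lvl0: tbl 0x30, slot 17 ⇒ 0x47007 (P1/RW1/US1/PS0)
  lvl1: tbl 0x47, slot 27 ⇒ 0x4B007 (P1/RW1/US1/PS0)
  ✓ 0x4BD7D  — 2 lookups
#5 VA=0x200646F (r,user):
  lvl0: tbl 0x30, slot 16 ⇒ 0x4E007 (P1/RW1/US1/PS0)
  lvl1: tbl 0x4E, slot 6 ⇒ 0x52007 (P1/RW1/US1/PS0)
  ✓ 0x5246F  — 2 lookups
#6 VA=0x1A0E18F (w,kernel):
  lvl0: tbl 0x30, slot 13 ⇒ 0x54007 (P1/RW1/US1/PS0)
  lvl1: tbl 0x54, slot 14 ⇒ 0x57007 (P1/RW1/US1/PS0)
  ✓ 0x5718F  — 2 lookups

Entries read for #5: 2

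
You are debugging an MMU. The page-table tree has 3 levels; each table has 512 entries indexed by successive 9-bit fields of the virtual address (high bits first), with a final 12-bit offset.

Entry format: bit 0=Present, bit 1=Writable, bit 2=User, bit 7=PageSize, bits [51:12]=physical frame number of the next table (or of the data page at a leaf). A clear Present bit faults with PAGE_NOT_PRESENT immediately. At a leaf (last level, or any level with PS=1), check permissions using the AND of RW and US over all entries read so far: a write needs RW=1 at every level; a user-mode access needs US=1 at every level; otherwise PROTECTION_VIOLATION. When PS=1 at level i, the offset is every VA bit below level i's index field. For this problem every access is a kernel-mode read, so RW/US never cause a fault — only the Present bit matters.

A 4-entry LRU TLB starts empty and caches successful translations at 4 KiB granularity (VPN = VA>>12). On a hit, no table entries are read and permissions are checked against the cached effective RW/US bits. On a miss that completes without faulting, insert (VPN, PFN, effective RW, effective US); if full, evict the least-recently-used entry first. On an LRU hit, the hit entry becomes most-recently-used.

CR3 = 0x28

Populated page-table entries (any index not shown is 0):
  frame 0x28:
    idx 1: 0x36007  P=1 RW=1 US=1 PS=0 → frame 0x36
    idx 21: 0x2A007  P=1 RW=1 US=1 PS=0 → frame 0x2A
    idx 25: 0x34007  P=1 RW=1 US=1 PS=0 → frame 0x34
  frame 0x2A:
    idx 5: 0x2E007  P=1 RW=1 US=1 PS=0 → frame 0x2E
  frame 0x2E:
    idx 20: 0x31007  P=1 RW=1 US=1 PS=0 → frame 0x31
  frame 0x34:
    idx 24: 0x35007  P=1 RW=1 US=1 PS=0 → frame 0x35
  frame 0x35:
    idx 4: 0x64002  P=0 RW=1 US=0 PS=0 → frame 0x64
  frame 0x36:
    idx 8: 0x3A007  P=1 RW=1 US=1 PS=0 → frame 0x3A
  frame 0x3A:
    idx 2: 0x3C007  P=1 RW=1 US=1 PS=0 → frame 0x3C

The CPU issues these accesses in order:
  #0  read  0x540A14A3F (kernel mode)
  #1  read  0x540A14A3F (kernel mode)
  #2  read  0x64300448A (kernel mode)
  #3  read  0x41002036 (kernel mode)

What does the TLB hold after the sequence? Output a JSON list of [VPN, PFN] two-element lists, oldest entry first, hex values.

Trace:
#0 VA=0x540A14A3F (r,kernel):
  L0: frame=0x28 idx=21 entry=0x2A007 [P=1 RW=1 US=1 PS=0]
  L1: frame=0x2A idx=5 entry=0x2E007 [P=1 RW=1 US=1 PS=0]
  L2: frame=0x2E idx=20 entry=0x31007 [P=1 RW=1 US=1 PS=0]
  → PA=0x31A3F  (3 entries read)
#1 VA=0x540A14A3F (r,kernel):
  TLB hit vpn=0x540A14 → PA=0x31A3F
#2 VA=0x64300448A (r,kernel):
  L0: frame=0x28 idx=25 entry=0x34007 [P=1 RW=1 US=1 PS=0]
  L1: frame=0x34 idx=24 entry=0x35007 [P=1 RW=1 US=1 PS=0]
  L2: frame=0x35 idx=4 entry=0x64002 [P=0 RW=1 US=0 PS=0]
  ⇒ fault: PAGE_NOT_PRESENT  — 3 lookups
#3 VA=0x41002036 (r,kernel):
  L0: frame=0x28 idx=1 entry=0x36007 [P=1 RW=1 US=1 PS=0]
  L1: frame=0x36 idx=8 entry=0x3A007 [P=1 RW=1 US=1 PS=0]
  L2: frame=0x3A idx=2 entry=0x3C007 [P=1 RW=1 US=1 PS=0]
  → PA=0x3C036  (3 entries read)

TLB: [["0x540A14", "0x31"], ["0x41002", "0x3C"]]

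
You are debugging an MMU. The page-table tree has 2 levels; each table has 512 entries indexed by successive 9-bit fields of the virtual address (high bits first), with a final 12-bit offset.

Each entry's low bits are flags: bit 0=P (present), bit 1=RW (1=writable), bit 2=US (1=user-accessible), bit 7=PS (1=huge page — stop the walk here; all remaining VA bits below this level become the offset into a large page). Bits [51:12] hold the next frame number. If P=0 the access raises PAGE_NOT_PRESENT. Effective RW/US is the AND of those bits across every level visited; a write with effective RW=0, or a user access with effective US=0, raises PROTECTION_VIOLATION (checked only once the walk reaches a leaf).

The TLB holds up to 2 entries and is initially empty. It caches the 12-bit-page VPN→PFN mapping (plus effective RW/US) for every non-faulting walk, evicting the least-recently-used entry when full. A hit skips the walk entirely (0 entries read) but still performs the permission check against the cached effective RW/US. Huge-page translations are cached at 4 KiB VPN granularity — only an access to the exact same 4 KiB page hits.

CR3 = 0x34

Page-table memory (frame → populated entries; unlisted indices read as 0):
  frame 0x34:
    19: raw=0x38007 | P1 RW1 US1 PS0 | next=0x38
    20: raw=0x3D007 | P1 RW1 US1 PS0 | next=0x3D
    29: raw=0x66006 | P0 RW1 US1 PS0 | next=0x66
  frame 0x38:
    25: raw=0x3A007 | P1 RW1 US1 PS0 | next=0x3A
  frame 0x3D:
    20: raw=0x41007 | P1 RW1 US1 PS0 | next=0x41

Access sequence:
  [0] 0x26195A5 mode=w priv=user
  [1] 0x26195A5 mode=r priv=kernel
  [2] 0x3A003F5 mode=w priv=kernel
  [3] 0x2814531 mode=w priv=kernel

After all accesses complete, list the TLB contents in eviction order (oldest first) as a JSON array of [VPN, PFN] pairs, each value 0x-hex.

Walk each access:
#0 VA=0x26195A5 (w,user):
  L0: frame=0x34 idx=19 entry=0x38007 [P=1 RW=1 US=1 PS=0]
  L1: frame=0x38 idx=25 entry=0x3A007 [P=1 RW=1 US=1 PS=0]
  → PA=0x3A5A5  (2 entries read)
#1 VA=0x26195A5 (r,kernel):
  TLB hit vpn=0x2619 → PA=0x3A5A5
#2 VA=0x3A003F5 (w,kernel):
  L0: frame=0x34 idx=29 entry=0x66006 [P=0 RW=1 US=1 PS=0]
  → PAGE_NOT_PRESENT  (1 entries read)
#3 VA=0x2814531 (w,kernel):
  L0: frame=0x34 idx=20 entry=0x3D007 [P=1 RW=1 US=1 PS=0]
  L1: frame=0x3D idx=20 entry=0x41007 [P=1 RW=1 US=1 PS=0]
  → PA=0x41531  (2 entries read)

TLB: [["0x2619", "0x3A"], ["0x2814", "0x41"]]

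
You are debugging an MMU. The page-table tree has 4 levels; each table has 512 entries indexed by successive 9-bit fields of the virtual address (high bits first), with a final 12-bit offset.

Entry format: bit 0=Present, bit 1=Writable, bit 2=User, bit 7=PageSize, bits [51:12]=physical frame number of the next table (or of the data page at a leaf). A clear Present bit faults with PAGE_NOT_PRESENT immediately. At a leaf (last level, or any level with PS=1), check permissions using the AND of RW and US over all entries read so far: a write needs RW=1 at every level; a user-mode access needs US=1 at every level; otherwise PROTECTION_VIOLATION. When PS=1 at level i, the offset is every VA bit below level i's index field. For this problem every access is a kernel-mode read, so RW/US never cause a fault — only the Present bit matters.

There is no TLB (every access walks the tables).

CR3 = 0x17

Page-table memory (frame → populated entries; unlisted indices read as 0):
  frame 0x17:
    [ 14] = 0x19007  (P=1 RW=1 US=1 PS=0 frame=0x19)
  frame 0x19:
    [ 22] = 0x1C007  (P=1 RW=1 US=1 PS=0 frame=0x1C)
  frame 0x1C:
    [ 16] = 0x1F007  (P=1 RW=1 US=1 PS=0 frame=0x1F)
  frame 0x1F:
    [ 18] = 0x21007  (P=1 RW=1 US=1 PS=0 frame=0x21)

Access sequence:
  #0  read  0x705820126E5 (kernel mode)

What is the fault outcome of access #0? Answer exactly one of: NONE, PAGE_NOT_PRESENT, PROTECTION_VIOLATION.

Trace:
#0 VA=0x705820126E5 (r,kernel):
  L0: frame=0x17 idx=14 entry=0x19007 [P=1 RW=1 US=1 PS=0]
  L1: frame=0x19 idx=22 entry=0x1C007 [P=1 RW=1 US=1 PS=0]
  L2: frame=0x1C idx=16 entry=0x1F007 [P=1 RW=1 US=1 PS=0]
  L3: frame=0x1F idx=18 entry=0x21007 [P=1 RW=1 US=1 PS=0]
  ✓ 0x216E5  — 4 lookups

Access #0 fault: NONE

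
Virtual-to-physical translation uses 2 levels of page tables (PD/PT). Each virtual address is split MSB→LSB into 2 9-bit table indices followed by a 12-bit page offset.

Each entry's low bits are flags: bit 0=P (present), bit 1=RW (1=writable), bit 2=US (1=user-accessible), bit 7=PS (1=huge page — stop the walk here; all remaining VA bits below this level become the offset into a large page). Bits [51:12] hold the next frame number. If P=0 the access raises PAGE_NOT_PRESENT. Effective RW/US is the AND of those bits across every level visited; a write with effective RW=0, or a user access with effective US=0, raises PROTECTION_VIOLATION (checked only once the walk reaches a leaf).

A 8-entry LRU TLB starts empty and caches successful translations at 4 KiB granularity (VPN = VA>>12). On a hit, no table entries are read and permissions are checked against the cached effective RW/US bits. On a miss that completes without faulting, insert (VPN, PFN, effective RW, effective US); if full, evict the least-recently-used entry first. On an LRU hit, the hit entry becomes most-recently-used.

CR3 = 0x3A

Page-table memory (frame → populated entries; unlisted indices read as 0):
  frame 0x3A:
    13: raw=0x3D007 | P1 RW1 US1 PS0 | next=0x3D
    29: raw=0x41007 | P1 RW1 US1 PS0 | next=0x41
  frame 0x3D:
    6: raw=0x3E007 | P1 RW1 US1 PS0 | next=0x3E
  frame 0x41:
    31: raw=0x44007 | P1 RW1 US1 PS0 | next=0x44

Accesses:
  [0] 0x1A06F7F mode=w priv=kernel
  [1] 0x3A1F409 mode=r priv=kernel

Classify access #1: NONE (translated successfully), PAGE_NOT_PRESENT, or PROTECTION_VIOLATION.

Trace:
#0 VA=0x1A06F7F (w,kernel):
  L0 @0x3A[13] → 0x3D007  P=1,RW=1,US=1,PS=0
  L1 @0x3D[6] → 0x3E007  P=1,RW=1,US=1,PS=0
  → PA=0x3EF7F  (2 entries read)
#1 VA=0x3A1F409 (r,kernel):
  L0 @0x3A[29] → 0x41007  P=1,RW=1,US=1,PS=0
  L1 @0x41[31] → 0x44007  P=1,RW=1,US=1,PS=0
  → PA=0x44409  (2 entries read)

Access #1 fault: NONE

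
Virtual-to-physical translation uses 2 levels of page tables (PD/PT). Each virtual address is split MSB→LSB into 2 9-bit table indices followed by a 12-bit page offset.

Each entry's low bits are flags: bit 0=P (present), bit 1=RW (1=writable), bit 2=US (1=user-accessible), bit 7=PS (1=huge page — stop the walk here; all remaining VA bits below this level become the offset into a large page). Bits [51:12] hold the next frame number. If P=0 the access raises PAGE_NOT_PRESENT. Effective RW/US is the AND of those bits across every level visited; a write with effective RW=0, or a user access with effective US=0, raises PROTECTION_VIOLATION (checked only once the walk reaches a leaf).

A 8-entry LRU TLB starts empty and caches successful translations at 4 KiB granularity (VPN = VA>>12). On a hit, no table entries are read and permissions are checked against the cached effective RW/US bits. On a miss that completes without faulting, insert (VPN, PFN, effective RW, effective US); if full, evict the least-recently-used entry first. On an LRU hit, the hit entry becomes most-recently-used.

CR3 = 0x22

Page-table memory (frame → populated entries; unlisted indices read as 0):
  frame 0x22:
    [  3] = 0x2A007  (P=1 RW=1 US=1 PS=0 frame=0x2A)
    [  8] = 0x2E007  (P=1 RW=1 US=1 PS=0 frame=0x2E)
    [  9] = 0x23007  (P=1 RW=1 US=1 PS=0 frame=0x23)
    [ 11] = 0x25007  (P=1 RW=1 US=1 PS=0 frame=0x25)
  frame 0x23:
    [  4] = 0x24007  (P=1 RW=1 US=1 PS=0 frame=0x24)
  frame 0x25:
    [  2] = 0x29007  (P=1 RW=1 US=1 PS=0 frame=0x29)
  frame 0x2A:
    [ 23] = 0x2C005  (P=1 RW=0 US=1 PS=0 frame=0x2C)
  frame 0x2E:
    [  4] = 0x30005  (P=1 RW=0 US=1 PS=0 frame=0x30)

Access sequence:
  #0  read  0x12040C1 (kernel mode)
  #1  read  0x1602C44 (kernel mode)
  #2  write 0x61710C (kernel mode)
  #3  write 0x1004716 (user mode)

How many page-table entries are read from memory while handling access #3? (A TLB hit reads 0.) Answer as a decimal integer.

Trace:
#0 VA=0x12040C1 (r,kernel):
  [0] read 0x22 idx=9: raw=0x23007 flags P=1 W=1 U=1 S=0
  [1] read 0x23 idx=4: raw=0x24007 flags P=1 W=1 U=1 S=0
  ⇒ phys 0x240C1  [2 reads]
#1 VA=0x1602C44 (r,kernel):
  [0] read 0x22 idx=11: raw=0x25007 flags P=1 W=1 U=1 S=0
  [1] read 0x25 idx=2: raw=0x29007 flags P=1 W=1 U=1 S=0
  ⇒ phys 0x29C44  [2 reads]
#2 VA=0x61710C (w,kernel):
  [0] read 0x22 idx=3: raw=0x2A007 flags P=1 W=1 U=1 S=0
  [1] read 0x2A idx=23: raw=0x2C005 flags P=1 W=0 U=1 S=0
  → PROTECTION_VIOLATION  (2 entries read)
#3 VA=0x1004716 (w,user):
  [0] read 0x22 idx=8: raw=0x2E007 flags P=1 W=1 U=1 S=0
  [1] read 0x2E idx=4: raw=0x30005 flags P=1 W=0 U=1 S=0
  → PROTECTION_VIOLATION  (2 entries read)

Entries read for #3: 2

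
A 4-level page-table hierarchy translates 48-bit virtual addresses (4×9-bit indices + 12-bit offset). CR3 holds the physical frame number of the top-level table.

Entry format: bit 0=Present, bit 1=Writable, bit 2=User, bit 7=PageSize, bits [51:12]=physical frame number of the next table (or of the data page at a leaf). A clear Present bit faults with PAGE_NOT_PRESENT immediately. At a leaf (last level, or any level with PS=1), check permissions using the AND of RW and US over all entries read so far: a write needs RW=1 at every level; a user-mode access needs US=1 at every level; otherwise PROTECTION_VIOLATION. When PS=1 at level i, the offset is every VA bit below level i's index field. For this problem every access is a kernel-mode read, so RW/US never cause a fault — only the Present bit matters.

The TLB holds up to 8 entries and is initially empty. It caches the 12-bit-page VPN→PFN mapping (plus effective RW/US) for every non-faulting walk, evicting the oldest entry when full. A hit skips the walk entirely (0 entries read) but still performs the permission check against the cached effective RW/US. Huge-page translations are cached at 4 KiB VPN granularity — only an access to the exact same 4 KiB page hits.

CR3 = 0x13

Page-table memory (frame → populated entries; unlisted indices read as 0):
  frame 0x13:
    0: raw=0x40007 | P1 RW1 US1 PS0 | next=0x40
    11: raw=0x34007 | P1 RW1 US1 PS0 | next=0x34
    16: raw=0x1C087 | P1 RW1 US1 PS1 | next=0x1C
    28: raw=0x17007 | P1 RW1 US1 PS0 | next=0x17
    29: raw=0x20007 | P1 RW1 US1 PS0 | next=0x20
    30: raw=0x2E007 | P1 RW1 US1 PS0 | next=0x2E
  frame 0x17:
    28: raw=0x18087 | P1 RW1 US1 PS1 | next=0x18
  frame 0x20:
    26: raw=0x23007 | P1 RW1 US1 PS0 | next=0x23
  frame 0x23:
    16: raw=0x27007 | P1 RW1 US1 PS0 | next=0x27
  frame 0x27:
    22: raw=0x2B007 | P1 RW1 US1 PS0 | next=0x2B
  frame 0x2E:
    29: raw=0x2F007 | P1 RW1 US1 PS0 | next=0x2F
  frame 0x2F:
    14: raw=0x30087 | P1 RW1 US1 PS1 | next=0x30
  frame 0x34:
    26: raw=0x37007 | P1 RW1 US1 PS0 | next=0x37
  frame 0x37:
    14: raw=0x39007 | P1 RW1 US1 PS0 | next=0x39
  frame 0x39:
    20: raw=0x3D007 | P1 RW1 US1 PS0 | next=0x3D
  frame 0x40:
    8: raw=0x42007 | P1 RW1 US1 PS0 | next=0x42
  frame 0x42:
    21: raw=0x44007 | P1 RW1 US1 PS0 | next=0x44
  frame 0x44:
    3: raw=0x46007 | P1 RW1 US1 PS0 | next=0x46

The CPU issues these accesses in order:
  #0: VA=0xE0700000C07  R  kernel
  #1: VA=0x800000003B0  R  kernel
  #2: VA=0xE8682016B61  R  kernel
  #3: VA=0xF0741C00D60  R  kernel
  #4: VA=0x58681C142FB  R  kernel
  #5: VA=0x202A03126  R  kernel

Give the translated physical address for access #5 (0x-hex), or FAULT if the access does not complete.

Walk each access:
#0 VA=0xE0700000C07 (r,kernel):
  L0 @0x13[28] → 0x17007  P=1,RW=1,US=1,PS=0
  L1 @0x17[28] → 0x18087  P=1,RW=1,US=1,PS=1
  ✓ 0x18C07 (huge @L1)  — 2 lookups
#1 VA=0x800000003B0 (r,kernel):
  L0 @0x13[16] → 0x1C087  P=1,RW=1,US=1,PS=1
  ✓ 0x1C3B0 (huge @L0)  — 1 lookups
#2 VA=0xE8682016B61 (r,kernel):
  L0 @0x13[29] → 0x20007  P=1,RW=1,US=1,PS=0
  L1 @0x20[26] → 0x23007  P=1,RW=1,US=1,PS=0
  L2 @0x23[16] → 0x27007  P=1,RW=1,US=1,PS=0
  L3 @0x27[22] → 0x2B007  P=1,RW=1,US=1,PS=0
  ✓ 0x2BB61  — 4 lookups
#3 VA=0xF0741C00D60 (r,kernel):
  L0 @0x13[30] → 0x2E007  P=1,RW=1,US=1,PS=0
  L1 @0x2E[29] → 0x2F007  P=1,RW=1,US=1,PS=0
  L2 @0x2F[14] → 0x30087  P=1,RW=1,US=1,PS=1
  ✓ 0x30D60 (huge @L2)  — 3 lookups
#4 VA=0x58681C142FB (r,kernel):
  L0 @0x13[11] → 0x34007  P=1,RW=1,US=1,PS=0
  L1 @0x34[26] → 0x37007  P=1,RW=1,US=1,PS=0
  L2 @0x37[14] → 0x39007  P=1,RW=1,US=1,PS=0
  L3 @0x39[20] → 0x3D007  P=1,RW=1,US=1,PS=0
  ✓ 0x3D2FB  — 4 lookups
#5 VA=0x202A03126 (r,kernel):
  L0 @0x13[0] → 0x40007  P=1,RW=1,US=1,PS=0
  L1 @0x40[8] → 0x42007  P=1,RW=1,US=1,PS=0
  L2 @0x42[21] → 0x44007  P=1,RW=1,US=1,PS=0
  L3 @0x44[3] → 0x46007  P=1,RW=1,US=1,PS=0
  ✓ 0x46126  — 4 lookups

Access #5 PA: 0x46126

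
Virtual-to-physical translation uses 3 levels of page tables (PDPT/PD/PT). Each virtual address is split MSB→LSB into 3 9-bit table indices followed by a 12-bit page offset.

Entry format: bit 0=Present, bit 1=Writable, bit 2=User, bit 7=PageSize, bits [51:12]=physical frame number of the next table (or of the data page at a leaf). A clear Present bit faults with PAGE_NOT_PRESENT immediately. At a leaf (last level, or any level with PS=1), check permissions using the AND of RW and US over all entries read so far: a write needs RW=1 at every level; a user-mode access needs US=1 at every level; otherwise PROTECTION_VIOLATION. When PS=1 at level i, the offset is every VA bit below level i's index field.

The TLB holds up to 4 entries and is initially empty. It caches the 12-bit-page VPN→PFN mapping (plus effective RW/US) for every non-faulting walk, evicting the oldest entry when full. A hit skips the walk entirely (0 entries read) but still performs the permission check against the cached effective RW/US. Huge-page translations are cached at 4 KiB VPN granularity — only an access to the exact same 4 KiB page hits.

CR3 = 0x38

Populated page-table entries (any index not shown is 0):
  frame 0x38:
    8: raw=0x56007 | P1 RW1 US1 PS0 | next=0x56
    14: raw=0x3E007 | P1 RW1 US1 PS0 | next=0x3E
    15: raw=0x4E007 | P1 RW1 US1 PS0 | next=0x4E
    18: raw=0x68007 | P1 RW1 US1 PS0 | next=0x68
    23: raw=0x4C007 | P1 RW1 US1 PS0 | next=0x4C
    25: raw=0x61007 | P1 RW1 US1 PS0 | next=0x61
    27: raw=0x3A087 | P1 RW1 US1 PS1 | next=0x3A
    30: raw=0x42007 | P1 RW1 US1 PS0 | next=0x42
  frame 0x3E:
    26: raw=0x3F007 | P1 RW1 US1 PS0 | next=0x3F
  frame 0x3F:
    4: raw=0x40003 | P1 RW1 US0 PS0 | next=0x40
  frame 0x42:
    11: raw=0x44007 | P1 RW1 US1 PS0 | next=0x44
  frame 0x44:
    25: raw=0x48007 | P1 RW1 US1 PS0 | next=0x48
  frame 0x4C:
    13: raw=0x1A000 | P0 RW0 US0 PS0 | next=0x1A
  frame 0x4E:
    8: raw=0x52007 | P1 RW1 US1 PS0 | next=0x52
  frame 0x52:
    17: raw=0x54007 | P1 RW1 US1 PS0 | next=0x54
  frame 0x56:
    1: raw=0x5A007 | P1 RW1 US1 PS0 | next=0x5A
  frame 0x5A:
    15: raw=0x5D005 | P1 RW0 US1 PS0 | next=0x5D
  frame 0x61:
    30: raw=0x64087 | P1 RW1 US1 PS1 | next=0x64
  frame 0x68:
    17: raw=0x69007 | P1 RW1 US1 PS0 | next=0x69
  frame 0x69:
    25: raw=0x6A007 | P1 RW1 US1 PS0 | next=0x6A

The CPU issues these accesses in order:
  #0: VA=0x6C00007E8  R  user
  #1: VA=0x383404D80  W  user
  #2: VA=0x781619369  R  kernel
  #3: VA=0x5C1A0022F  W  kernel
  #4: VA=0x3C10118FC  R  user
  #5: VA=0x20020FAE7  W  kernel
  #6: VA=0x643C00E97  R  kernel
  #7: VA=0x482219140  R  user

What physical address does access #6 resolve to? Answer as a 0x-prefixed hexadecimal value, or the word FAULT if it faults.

Per-access translation:
#0 VA=0x6C00007E8 (r,user):
  [0] read 0x38 idx=27: raw=0x3A087 flags P=1 W=1 U=1 S=1
  → PA=0x3A7E8 (huge @L0)  (1 entries read)
#1 VA=0x383404D80 (w,user):
  [0] read 0x38 idx=14: raw=0x3E007 flags P=1 W=1 U=1 S=0
  [1] read 0x3E idx=26: raw=0x3F007 flags P=1 W=1 U=1 S=0
  [2] read 0x3F idx=4: raw=0x40003 flags P=1 W=1 U=0 S=0
  ✗ PROTECTION_VIOLATION  [3 reads]
#2 VA=0x781619369 (r,kernel):
  [0] read 0x38 idx=30: raw=0x42007 flags P=1 W=1 U=1 S=0
  [1] read 0x42 idx=11: raw=0x44007 flags P=1 W=1 U=1 S=0
  [2] read 0x44 idx=25: raw=0x48007 flags P=1 W=1 U=1 S=0
  → PA=0x48369  (3 entries read)
#3 VA=0x5C1A0022F (w,kernel):
  [0] read 0x38 idx=23: raw=0x4C007 flags P=1 W=1 U=1 S=0
  [1] read 0x4C idx=13: raw=0x1A000 flags P=0 W=0 U=0 S=0
  ✗ PAGE_NOT_PRESENT  [2 reads]
#4 VA=0x3C10118FC (r,user):
  [0] read 0x38 idx=15: raw=0x4E007 flags P=1 W=1 U=1 S=0
  [1] read 0x4E idx=8: raw=0x52007 flags P=1 W=1 U=1 S=0
  [2] read 0x52 idx=17: raw=0x54007 flags P=1 W=1 U=1 S=0
  → PA=0x548FC  (3 entries read)
#5 VA=0x20020FAE7 (w,kernel):
  [0] read 0x38 idx=8: raw=0x56007 flags P=1 W=1 U=1 S=0
  [1] read 0x56 idx=1: raw=0x5A007 flags P=1 W=1 U=1 S=0
  [2] read 0x5A idx=15: raw=0x5D005 flags P=1 W=0 U=1 S=0
  ✗ PROTECTION_VIOLATION  [3 reads]
#6 VA=0x643C00E97 (r,kernel):
  [0] read 0x38 idx=25: raw=0x61007 flags P=1 W=1 U=1 S=0
  [1] read 0x61 idx=30: raw=0x64087 flags P=1 W=1 U=1 S=1
  → PA=0x64E97 (huge @L1)  (2 entries read)
#7 VA=0x482219140 (r,user):
  [0] read 0x38 idx=18: raw=0x68007 flags P=1 W=1 U=1 S=0
  [1] read 0x68 idx=17: raw=0x69007 flags P=1 W=1 U=1 S=0
  [2] read 0x69 idx=25: raw=0x6A007 flags P=1 W=1 U=1 S=0
  → PA=0x6A140  (3 entries read)

Access #6 PA: 0x64E97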